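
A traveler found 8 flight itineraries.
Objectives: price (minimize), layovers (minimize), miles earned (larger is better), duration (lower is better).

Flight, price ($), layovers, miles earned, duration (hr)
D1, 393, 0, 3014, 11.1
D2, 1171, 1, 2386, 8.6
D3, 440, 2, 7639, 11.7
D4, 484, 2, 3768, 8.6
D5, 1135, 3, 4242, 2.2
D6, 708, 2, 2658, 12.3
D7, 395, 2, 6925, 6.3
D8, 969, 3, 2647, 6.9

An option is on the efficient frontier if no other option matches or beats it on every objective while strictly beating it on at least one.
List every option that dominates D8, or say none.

D7: price 395≤969, layovers 2≤3, miles earned 6925≥2647, duration 6.3≤6.9 — dominates D8.
Others (D1, D2, D3, D4, D5, D6) are each worse than D8 on at least one objective.

D7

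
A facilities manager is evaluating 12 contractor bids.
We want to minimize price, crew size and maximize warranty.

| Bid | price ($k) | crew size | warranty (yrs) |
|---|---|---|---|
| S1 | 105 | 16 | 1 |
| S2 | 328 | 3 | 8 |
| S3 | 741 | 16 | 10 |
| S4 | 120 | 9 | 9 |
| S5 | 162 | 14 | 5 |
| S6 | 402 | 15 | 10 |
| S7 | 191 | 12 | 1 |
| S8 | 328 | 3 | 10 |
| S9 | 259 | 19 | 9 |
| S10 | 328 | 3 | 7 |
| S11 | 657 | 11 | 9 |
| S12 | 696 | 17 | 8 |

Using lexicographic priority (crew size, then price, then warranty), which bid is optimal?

S8

First minimize crew size: best is 3, kept {S2, S8, S10}.
Then minimize price: best is 328, kept {S2, S8, S10}.
Then maximize warranty: best is 10, kept {S8}.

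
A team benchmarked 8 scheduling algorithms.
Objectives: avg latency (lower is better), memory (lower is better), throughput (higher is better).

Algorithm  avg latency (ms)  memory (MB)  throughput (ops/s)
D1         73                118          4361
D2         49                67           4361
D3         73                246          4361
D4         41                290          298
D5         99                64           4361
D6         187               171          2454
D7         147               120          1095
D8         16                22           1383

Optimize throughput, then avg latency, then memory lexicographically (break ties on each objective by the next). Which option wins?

D2

First maximize throughput: best is 4361, kept {D1, D2, D3, D5}.
Then minimize avg latency: best is 49, kept {D2}.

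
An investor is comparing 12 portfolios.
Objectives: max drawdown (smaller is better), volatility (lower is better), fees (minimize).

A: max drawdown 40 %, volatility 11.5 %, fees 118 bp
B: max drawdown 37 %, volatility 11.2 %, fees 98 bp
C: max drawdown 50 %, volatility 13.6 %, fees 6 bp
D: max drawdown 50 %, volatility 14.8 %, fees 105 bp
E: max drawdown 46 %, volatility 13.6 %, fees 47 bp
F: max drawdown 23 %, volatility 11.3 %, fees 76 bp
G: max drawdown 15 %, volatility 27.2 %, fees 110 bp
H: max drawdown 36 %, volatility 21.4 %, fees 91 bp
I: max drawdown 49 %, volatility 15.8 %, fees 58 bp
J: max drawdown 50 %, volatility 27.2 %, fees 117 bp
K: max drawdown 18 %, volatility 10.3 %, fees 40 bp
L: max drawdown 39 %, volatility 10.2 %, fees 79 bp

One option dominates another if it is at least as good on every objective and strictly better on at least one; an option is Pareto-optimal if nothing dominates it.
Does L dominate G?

No

L vs G: L is worse on max drawdown (39 vs 15), so it does not dominate G.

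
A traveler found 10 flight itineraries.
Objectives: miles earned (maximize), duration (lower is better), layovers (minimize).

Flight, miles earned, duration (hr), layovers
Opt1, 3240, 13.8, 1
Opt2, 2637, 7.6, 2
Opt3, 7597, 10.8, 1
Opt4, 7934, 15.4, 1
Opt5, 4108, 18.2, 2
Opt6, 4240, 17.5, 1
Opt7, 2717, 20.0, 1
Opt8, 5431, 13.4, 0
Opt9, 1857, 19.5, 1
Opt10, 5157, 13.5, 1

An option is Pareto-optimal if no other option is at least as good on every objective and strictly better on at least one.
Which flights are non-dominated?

Opt1: dominated by Opt3 (miles earned 7597≥3240, duration 10.8≤13.8, layovers 1≤1).
Opt2: not dominated (best duration).
Opt3: not dominated.
Opt4: not dominated (best miles earned).
Opt5: dominated by Opt3 (miles earned 7597≥4108, duration 10.8≤18.2, layovers 1≤2).
Opt6: dominated by Opt3 (miles earned 7597≥4240, duration 10.8≤17.5, layovers 1≤1).
Opt7: dominated by Opt1 (miles earned 3240≥2717, duration 13.8≤20.0, layovers 1≤1).
Opt8: not dominated (best layovers).
Opt9: dominated by Opt1 (miles earned 3240≥1857, duration 13.8≤19.5, layovers 1≤1).
Opt10: dominated by Opt3 (miles earned 7597≥5157, duration 10.8≤13.5, layovers 1≤1).

Opt2, Opt3, Opt4, Opt8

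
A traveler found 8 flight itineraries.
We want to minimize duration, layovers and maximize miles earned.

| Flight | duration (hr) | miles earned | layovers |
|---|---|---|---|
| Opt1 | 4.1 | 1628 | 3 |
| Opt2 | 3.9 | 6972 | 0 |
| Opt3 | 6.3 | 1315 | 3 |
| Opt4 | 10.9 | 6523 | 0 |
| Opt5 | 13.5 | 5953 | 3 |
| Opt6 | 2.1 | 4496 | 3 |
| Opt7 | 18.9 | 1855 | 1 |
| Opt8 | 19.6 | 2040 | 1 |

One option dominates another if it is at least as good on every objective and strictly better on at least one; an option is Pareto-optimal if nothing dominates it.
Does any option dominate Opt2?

No

Opt1: worse on duration (4.1 vs 3.9).
Opt3: worse on duration (6.3 vs 3.9).
Opt4: worse on duration (10.9 vs 3.9).
Opt5: worse on duration (13.5 vs 3.9).
Opt6: worse on miles earned (4496 vs 6972).
Opt7: worse on duration (18.9 vs 3.9).
Opt8: worse on duration (19.6 vs 3.9).
No option is at least as good as Opt2 on every objective and strictly better on one.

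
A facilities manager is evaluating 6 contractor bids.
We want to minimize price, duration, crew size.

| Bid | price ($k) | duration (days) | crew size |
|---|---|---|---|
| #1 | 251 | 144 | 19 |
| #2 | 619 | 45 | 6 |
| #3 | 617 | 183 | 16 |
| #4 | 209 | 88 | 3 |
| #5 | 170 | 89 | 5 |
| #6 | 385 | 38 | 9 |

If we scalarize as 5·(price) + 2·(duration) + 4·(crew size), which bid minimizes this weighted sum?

#5

#1: 5·251 + 2·144 + 4·19 = 1619
#2: 5·619 + 2·45 + 4·6 = 3209
#3: 5·617 + 2·183 + 4·16 = 3515
#4: 5·209 + 2·88 + 4·3 = 1233
#5: 5·170 + 2·89 + 4·5 = 1048
#6: 5·385 + 2·38 + 4·9 = 2037
Lowest: #5 at 1048.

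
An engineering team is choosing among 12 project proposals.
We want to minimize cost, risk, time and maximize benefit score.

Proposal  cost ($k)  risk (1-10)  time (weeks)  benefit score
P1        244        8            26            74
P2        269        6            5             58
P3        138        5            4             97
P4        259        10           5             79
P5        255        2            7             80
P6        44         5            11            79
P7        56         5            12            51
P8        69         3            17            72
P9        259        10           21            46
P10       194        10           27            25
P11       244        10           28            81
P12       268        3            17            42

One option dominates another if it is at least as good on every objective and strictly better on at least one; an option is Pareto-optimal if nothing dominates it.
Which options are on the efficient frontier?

P1: dominated by P3 (cost 138≤244, risk 5≤8, time 4≤26, benefit score 97≥74).
P2: dominated by P3 (cost 138≤269, risk 5≤6, time 4≤5, benefit score 97≥58).
P3: not dominated (best time).
P4: dominated by P3 (cost 138≤259, risk 5≤10, time 4≤5, benefit score 97≥79).
P5: not dominated (best risk).
P6: not dominated (best cost).
P7: dominated by P6 (cost 44≤56, risk 5≤5, time 11≤12, benefit score 79≥51).
P8: not dominated.
P9: dominated by P3 (cost 138≤259, risk 5≤10, time 4≤21, benefit score 97≥46).
P10: dominated by P3 (cost 138≤194, risk 5≤10, time 4≤27, benefit score 97≥25).
P11: dominated by P3 (cost 138≤244, risk 5≤10, time 4≤28, benefit score 97≥81).
P12: dominated by P5 (cost 255≤268, risk 2≤3, time 7≤17, benefit score 80≥42).

P3, P5, P6, P8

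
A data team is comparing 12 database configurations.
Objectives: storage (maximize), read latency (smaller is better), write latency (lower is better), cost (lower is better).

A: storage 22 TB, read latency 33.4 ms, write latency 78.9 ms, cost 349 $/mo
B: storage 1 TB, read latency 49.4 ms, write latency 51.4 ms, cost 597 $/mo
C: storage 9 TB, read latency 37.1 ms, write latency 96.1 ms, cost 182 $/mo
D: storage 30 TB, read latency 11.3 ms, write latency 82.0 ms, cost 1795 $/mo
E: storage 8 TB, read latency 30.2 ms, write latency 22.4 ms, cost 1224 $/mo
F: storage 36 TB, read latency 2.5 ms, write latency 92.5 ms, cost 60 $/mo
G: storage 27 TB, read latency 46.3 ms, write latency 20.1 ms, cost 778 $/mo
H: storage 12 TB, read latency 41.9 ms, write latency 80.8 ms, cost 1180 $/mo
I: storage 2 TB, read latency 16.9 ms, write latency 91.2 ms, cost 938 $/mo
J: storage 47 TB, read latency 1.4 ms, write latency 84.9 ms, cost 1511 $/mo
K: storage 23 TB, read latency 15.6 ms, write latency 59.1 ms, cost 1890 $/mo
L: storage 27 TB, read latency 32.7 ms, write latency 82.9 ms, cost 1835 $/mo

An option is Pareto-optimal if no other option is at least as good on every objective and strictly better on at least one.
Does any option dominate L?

Yes

D vs L: storage 30≥27, read latency 11.3≤32.7, write latency 82.0≤82.9, cost 1795≤1835 — D is at least as good on every objective and strictly better on at least one, so D dominates L.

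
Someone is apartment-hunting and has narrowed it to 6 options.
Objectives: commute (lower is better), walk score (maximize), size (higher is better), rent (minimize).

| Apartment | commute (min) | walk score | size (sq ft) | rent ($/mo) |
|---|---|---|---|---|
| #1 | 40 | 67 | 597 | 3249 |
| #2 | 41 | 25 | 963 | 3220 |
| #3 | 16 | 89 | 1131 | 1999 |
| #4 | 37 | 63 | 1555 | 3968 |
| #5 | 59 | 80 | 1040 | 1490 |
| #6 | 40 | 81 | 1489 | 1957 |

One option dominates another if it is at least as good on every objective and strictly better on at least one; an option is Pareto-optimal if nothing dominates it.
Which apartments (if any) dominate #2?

#3, #6

#3: commute 16≤41, walk score 89≥25, size 1131≥963, rent 1999≤3220 — dominates #2.
#6: commute 40≤41, walk score 81≥25, size 1489≥963, rent 1957≤3220 — dominates #2.
Others (#1, #4, #5) are each worse than #2 on at least one objective.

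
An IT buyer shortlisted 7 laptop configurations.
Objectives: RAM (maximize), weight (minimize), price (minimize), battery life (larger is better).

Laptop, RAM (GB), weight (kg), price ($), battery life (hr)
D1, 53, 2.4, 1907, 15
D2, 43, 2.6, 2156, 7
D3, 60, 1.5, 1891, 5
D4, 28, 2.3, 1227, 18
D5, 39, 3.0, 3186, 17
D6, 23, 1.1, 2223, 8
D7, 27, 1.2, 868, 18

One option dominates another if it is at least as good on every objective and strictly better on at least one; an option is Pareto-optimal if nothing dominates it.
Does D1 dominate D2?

Yes

D1 vs D2: RAM 53≥43, weight 2.4≤2.6, price 1907≤2156, battery life 15≥7 — D1 is at least as good on every objective with at least one strict improvement.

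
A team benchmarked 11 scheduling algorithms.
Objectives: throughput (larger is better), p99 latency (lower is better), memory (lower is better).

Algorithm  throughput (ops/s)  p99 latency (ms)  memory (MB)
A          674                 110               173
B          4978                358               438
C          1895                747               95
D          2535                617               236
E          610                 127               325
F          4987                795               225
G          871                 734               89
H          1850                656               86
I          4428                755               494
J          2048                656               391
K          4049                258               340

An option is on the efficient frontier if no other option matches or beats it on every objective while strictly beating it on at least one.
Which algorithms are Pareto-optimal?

A, B, C, D, F, H, K

A: not dominated (best p99 latency).
B: not dominated.
C: not dominated.
D: not dominated.
E: dominated by A (throughput 674≥610, p99 latency 110≤127, memory 173≤325).
F: not dominated (best throughput).
G: dominated by H (throughput 1850≥871, p99 latency 656≤734, memory 86≤89).
H: not dominated (best memory).
I: dominated by B (throughput 4978≥4428, p99 latency 358≤755, memory 438≤494).
J: dominated by D (throughput 2535≥2048, p99 latency 617≤656, memory 236≤391).
K: not dominated.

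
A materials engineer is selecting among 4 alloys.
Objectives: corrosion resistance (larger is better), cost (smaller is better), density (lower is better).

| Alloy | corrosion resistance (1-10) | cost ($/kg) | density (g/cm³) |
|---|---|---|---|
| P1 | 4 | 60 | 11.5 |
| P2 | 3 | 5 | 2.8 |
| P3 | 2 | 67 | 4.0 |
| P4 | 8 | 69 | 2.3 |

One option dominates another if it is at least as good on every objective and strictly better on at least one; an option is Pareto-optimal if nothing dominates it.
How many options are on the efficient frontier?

3

P1: not dominated.
P2: not dominated (best cost).
P3: dominated by P2 (corrosion resistance 3≥2, cost 5≤67, density 2.8≤4.0).
P4: not dominated (best corrosion resistance).
Pareto-optimal: P1, P2, P4 → 3.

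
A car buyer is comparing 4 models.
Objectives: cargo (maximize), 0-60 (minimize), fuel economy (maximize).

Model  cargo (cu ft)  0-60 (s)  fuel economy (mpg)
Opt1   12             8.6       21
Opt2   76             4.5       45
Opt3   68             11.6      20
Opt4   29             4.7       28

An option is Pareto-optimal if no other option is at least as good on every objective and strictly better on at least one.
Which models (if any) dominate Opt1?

Opt2, Opt4

Opt2: cargo 76≥12, 0-60 4.5≤8.6, fuel economy 45≥21 — dominates Opt1.
Opt4: cargo 29≥12, 0-60 4.7≤8.6, fuel economy 28≥21 — dominates Opt1.
Others (Opt3) are each worse than Opt1 on at least one objective.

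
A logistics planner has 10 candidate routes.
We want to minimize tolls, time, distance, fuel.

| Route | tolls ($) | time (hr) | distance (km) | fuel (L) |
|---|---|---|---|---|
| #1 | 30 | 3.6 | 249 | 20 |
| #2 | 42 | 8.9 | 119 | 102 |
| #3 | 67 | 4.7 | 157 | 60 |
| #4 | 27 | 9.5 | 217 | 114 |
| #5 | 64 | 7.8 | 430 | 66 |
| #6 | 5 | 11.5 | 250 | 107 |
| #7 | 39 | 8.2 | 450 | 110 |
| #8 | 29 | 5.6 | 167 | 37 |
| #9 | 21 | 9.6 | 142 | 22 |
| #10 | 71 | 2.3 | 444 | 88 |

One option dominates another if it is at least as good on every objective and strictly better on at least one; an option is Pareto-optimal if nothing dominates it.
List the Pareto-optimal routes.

#1: not dominated (best fuel).
#2: not dominated (best distance).
#3: not dominated.
#4: not dominated.
#5: dominated by #1 (tolls 30≤64, time 3.6≤7.8, distance 249≤430, fuel 20≤66).
#6: not dominated (best tolls).
#7: dominated by #1 (tolls 30≤39, time 3.6≤8.2, distance 249≤450, fuel 20≤110).
#8: not dominated.
#9: not dominated.
#10: not dominated (best time).

#1, #2, #3, #4, #6, #8, #9, #10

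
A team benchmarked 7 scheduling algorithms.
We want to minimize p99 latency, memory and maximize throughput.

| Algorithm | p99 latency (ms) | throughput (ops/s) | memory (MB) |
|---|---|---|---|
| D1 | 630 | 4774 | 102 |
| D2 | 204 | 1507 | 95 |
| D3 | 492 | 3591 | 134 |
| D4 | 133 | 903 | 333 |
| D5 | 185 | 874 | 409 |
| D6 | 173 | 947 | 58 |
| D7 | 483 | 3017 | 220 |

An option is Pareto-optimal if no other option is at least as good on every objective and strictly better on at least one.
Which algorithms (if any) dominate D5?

D4: p99 latency 133≤185, throughput 903≥874, memory 333≤409 — dominates D5.
D6: p99 latency 173≤185, throughput 947≥874, memory 58≤409 — dominates D5.
Others (D1, D2, D3, D7) are each worse than D5 on at least one objective.

D4, D6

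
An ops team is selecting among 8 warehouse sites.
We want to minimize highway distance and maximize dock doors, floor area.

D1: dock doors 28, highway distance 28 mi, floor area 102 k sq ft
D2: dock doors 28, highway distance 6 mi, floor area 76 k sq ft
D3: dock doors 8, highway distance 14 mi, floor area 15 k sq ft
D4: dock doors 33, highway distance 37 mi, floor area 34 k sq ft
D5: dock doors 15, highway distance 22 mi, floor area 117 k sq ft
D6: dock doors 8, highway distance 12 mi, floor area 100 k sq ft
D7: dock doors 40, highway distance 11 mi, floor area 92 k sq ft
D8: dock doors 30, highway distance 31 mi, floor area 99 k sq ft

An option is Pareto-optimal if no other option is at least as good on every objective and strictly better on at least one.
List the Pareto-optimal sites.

D1: not dominated.
D2: not dominated (best highway distance).
D3: dominated by D2 (dock doors 28≥8, highway distance 6≤14, floor area 76≥15).
D4: dominated by D7 (dock doors 40≥33, highway distance 11≤37, floor area 92≥34).
D5: not dominated (best floor area).
D6: not dominated.
D7: not dominated (best dock doors).
D8: not dominated.

D1, D2, D5, D6, D7, D8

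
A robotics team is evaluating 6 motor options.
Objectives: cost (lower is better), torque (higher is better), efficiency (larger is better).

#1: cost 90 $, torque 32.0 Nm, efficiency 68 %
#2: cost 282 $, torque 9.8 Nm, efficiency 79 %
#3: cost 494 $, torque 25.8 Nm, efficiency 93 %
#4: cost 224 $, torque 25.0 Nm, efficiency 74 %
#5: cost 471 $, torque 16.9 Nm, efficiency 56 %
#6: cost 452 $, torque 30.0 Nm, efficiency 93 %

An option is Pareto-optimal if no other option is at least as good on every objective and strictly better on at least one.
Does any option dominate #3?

#6 vs #3: cost 452≤494, torque 30.0≥25.8, efficiency 93≥93 — #6 is at least as good on every objective and strictly better on at least one, so #6 dominates #3.

Yes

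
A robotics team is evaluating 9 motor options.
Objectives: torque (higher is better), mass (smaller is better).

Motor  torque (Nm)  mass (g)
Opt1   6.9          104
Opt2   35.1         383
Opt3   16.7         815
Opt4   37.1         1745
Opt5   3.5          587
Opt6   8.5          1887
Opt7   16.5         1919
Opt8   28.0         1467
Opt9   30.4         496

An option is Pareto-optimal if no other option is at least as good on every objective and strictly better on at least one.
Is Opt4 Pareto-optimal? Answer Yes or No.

Yes

Opt1: worse on torque (6.9 vs 37.1).
Opt2: worse on torque (35.1 vs 37.1).
Opt3: worse on torque (16.7 vs 37.1).
Opt5: worse on torque (3.5 vs 37.1).
Opt6: worse on torque (8.5 vs 37.1).
Opt7: worse on torque (16.5 vs 37.1).
Opt8: worse on torque (28.0 vs 37.1).
Opt9: worse on torque (30.4 vs 37.1).
No option is at least as good as Opt4 on every objective and strictly better on one.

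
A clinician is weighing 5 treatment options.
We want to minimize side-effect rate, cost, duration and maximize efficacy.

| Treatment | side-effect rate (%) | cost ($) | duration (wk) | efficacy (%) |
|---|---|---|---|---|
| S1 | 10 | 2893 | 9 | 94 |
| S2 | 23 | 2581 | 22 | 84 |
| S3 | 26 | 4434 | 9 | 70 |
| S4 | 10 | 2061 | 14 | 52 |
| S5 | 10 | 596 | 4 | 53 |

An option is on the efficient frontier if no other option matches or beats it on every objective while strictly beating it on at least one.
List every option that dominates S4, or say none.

S5: side-effect rate 10≤10, cost 596≤2061, duration 4≤14, efficacy 53≥52 — dominates S4.
Others (S1, S2, S3) are each worse than S4 on at least one objective.

S5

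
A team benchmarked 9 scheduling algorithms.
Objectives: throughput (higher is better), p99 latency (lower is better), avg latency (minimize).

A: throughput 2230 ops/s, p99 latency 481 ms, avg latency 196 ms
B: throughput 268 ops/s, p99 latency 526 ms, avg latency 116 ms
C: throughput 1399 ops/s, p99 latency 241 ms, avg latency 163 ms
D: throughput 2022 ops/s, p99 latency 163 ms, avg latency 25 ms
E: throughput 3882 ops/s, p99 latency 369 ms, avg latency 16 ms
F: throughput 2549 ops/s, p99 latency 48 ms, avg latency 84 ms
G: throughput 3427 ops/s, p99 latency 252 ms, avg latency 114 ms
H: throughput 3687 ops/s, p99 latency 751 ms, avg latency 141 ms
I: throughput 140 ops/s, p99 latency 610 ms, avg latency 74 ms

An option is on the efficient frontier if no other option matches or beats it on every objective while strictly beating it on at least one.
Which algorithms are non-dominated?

D, E, F, G

A: dominated by E (throughput 3882≥2230, p99 latency 369≤481, avg latency 16≤196).
B: dominated by D (throughput 2022≥268, p99 latency 163≤526, avg latency 25≤116).
C: dominated by D (throughput 2022≥1399, p99 latency 163≤241, avg latency 25≤163).
D: not dominated.
E: not dominated (best throughput).
F: not dominated (best p99 latency).
G: not dominated.
H: dominated by E (throughput 3882≥3687, p99 latency 369≤751, avg latency 16≤141).
I: dominated by D (throughput 2022≥140, p99 latency 163≤610, avg latency 25≤74).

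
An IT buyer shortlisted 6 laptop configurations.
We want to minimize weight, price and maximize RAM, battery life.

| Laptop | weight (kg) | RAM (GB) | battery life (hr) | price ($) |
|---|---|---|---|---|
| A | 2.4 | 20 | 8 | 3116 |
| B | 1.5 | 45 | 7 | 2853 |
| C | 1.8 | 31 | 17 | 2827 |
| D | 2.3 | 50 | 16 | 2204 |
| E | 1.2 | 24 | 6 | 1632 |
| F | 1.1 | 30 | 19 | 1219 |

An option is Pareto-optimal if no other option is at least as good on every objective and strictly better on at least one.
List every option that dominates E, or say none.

F

F: weight 1.1≤1.2, RAM 30≥24, battery life 19≥6, price 1219≤1632 — dominates E.
Others (A, B, C, D) are each worse than E on at least one objective.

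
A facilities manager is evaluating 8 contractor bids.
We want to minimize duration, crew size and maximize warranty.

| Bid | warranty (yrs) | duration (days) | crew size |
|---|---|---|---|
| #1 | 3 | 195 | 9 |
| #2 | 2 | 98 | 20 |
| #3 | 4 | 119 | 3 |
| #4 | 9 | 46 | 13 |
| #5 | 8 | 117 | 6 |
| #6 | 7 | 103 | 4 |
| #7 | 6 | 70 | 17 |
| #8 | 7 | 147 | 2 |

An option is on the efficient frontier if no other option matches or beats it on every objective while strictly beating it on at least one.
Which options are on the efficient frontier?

#3, #4, #5, #6, #8

#1: dominated by #3 (warranty 4≥3, duration 119≤195, crew size 3≤9).
#2: dominated by #4 (warranty 9≥2, duration 46≤98, crew size 13≤20).
#3: not dominated.
#4: not dominated (best warranty).
#5: not dominated.
#6: not dominated.
#7: dominated by #4 (warranty 9≥6, duration 46≤70, crew size 13≤17).
#8: not dominated (best crew size).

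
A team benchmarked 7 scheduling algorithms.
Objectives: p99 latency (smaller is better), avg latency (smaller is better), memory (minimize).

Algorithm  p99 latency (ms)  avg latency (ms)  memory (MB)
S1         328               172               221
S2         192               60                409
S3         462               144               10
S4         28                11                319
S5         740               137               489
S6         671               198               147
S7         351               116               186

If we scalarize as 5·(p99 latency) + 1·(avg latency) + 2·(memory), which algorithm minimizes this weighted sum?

S4

S1: 5·328 + 1·172 + 2·221 = 2254
S2: 5·192 + 1·60 + 2·409 = 1838
S3: 5·462 + 1·144 + 2·10 = 2474
S4: 5·28 + 1·11 + 2·319 = 789
S5: 5·740 + 1·137 + 2·489 = 4815
S6: 5·671 + 1·198 + 2·147 = 3847
S7: 5·351 + 1·116 + 2·186 = 2243
Lowest: S4 at 789.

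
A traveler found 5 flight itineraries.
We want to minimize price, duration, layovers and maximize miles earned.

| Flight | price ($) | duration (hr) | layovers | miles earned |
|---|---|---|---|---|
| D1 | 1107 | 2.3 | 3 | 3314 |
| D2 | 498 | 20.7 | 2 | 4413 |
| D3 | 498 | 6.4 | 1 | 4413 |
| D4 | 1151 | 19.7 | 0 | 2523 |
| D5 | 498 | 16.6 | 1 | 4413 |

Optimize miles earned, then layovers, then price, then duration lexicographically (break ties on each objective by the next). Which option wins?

D3

First maximize miles earned: best is 4413, kept {D2, D3, D5}.
Then minimize layovers: best is 1, kept {D3, D5}.
Then minimize price: best is 498, kept {D3, D5}.
Then minimize duration: best is 6.4, kept {D3}.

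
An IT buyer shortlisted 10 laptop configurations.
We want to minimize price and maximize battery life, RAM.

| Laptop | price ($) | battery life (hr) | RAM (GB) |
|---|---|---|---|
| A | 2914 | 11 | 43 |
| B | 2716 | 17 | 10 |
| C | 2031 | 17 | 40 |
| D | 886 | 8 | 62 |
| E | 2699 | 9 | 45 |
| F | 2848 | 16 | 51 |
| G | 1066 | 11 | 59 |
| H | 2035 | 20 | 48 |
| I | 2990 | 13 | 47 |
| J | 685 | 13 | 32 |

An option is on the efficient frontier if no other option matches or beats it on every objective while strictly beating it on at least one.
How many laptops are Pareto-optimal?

6

A: dominated by F (price 2848≤2914, battery life 16≥11, RAM 51≥43).
B: dominated by C (price 2031≤2716, battery life 17≥17, RAM 40≥10).
C: not dominated.
D: not dominated (best RAM).
E: dominated by G (price 1066≤2699, battery life 11≥9, RAM 59≥45).
F: not dominated.
G: not dominated.
H: not dominated (best battery life).
I: dominated by F (price 2848≤2990, battery life 16≥13, RAM 51≥47).
J: not dominated (best price).
Pareto-optimal: C, D, F, G, H, J → 6.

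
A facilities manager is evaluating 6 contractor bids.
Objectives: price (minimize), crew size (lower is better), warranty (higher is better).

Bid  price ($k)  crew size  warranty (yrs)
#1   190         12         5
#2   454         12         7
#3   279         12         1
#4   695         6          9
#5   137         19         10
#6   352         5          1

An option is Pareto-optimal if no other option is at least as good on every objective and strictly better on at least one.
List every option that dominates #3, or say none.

#1: price 190≤279, crew size 12≤12, warranty 5≥1 — dominates #3.
Others (#2, #4, #5, #6) are each worse than #3 on at least one objective.

#1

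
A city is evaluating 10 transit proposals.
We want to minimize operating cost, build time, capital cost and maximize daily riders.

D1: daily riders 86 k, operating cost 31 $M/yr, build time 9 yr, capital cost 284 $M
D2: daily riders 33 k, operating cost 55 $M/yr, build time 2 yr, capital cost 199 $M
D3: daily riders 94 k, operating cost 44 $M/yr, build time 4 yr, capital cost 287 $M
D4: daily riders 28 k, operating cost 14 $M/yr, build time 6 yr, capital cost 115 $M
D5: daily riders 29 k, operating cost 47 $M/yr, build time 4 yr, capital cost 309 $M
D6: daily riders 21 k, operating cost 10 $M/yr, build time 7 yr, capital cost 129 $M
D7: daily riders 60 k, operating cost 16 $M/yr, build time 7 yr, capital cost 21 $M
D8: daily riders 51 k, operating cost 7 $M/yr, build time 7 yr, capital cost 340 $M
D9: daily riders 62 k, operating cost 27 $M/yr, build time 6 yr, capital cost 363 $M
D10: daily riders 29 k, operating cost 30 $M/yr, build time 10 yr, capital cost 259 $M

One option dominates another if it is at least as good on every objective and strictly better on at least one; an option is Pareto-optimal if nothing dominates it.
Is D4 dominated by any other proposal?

D1: worse on operating cost (31 vs 14).
D2: worse on operating cost (55 vs 14).
D3: worse on operating cost (44 vs 14).
D5: worse on operating cost (47 vs 14).
D6: worse on daily riders (21 vs 28).
D7: worse on operating cost (16 vs 14).
D8: worse on build time (7 vs 6).
D9: worse on operating cost (27 vs 14).
D10: worse on operating cost (30 vs 14).
No option is at least as good as D4 on every objective and strictly better on one.

No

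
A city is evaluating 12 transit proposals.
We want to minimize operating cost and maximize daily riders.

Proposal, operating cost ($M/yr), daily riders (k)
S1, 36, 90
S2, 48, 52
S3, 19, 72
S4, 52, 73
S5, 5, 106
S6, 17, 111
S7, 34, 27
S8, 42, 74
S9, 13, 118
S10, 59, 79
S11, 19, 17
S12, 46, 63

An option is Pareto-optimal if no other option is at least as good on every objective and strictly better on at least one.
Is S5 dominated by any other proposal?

No

S1: worse on operating cost (36 vs 5).
S2: worse on operating cost (48 vs 5).
S3: worse on operating cost (19 vs 5).
S4: worse on operating cost (52 vs 5).
S6: worse on operating cost (17 vs 5).
S7: worse on operating cost (34 vs 5).
S8: worse on operating cost (42 vs 5).
S9: worse on operating cost (13 vs 5).
S10: worse on operating cost (59 vs 5).
S11: worse on operating cost (19 vs 5).
S12: worse on operating cost (46 vs 5).
No option is at least as good as S5 on every objective and strictly better on one.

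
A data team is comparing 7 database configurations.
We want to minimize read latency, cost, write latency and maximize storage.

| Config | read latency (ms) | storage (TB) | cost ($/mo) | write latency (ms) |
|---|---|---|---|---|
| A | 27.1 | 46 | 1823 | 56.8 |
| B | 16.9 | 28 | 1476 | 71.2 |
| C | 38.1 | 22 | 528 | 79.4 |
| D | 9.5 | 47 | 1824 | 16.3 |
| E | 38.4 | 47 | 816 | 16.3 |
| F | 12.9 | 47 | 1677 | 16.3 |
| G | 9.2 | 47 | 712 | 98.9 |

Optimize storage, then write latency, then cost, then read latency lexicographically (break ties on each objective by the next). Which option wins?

First maximize storage: best is 47, kept {D, E, F, G}.
Then minimize write latency: best is 16.3, kept {D, E, F}.
Then minimize cost: best is 816, kept {E}.

E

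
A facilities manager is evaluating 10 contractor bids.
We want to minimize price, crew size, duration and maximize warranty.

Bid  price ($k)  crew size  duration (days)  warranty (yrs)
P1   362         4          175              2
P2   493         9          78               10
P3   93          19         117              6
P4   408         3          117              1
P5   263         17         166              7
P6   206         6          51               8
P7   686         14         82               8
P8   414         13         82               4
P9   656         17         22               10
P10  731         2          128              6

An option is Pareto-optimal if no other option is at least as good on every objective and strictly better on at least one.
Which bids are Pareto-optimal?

P1: not dominated.
P2: not dominated.
P3: not dominated (best price).
P4: not dominated.
P5: dominated by P6 (price 206≤263, crew size 6≤17, duration 51≤166, warranty 8≥7).
P6: not dominated.
P7: dominated by P2 (price 493≤686, crew size 9≤14, duration 78≤82, warranty 10≥8).
P8: dominated by P6 (price 206≤414, crew size 6≤13, duration 51≤82, warranty 8≥4).
P9: not dominated (best duration).
P10: not dominated (best crew size).

P1, P2, P3, P4, P6, P9, P10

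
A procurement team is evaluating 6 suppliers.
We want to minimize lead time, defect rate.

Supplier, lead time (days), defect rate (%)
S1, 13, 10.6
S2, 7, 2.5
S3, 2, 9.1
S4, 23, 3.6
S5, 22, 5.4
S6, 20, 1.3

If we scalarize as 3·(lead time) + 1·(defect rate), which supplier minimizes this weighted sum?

S1: 3·13 + 1·10.6 = 49.6
S2: 3·7 + 1·2.5 = 23.5
S3: 3·2 + 1·9.1 = 15.1
S4: 3·23 + 1·3.6 = 72.6
S5: 3·22 + 1·5.4 = 71.4
S6: 3·20 + 1·1.3 = 61.3
Lowest: S3 at 15.1.

S3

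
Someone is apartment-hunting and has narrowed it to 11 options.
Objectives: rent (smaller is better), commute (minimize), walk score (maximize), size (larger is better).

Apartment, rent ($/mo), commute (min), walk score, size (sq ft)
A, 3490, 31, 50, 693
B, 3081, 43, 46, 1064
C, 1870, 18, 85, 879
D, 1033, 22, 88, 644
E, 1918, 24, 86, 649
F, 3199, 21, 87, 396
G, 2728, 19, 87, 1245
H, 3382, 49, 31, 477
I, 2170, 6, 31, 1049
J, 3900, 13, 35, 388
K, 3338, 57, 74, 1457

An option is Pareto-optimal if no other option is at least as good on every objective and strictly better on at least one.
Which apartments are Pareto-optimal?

A: dominated by C (rent 1870≤3490, commute 18≤31, walk score 85≥50, size 879≥693).
B: dominated by G (rent 2728≤3081, commute 19≤43, walk score 87≥46, size 1245≥1064).
C: not dominated.
D: not dominated (best rent).
E: not dominated.
F: dominated by G (rent 2728≤3199, commute 19≤21, walk score 87≥87, size 1245≥396).
G: not dominated.
H: dominated by B (rent 3081≤3382, commute 43≤49, walk score 46≥31, size 1064≥477).
I: not dominated (best commute).
J: not dominated.
K: not dominated (best size).

C, D, E, G, I, J, K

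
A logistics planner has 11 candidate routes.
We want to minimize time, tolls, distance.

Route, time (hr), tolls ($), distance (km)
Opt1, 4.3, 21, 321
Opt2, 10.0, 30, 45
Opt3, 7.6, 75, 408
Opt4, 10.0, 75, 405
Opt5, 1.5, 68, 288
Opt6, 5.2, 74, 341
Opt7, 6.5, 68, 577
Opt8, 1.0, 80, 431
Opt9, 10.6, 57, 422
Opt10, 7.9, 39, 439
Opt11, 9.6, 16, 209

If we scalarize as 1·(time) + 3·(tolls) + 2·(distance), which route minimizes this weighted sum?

Opt1: 1·4.3 + 3·21 + 2·321 = 709.3
Opt2: 1·10.0 + 3·30 + 2·45 = 190.0
Opt3: 1·7.6 + 3·75 + 2·408 = 1048.6
Opt4: 1·10.0 + 3·75 + 2·405 = 1045.0
Opt5: 1·1.5 + 3·68 + 2·288 = 781.5
Opt6: 1·5.2 + 3·74 + 2·341 = 909.2
Opt7: 1·6.5 + 3·68 + 2·577 = 1364.5
Opt8: 1·1.0 + 3·80 + 2·431 = 1103.0
Opt9: 1·10.6 + 3·57 + 2·422 = 1025.6
Opt10: 1·7.9 + 3·39 + 2·439 = 1002.9
Opt11: 1·9.6 + 3·16 + 2·209 = 475.6
Lowest: Opt2 at 190.0.

Opt2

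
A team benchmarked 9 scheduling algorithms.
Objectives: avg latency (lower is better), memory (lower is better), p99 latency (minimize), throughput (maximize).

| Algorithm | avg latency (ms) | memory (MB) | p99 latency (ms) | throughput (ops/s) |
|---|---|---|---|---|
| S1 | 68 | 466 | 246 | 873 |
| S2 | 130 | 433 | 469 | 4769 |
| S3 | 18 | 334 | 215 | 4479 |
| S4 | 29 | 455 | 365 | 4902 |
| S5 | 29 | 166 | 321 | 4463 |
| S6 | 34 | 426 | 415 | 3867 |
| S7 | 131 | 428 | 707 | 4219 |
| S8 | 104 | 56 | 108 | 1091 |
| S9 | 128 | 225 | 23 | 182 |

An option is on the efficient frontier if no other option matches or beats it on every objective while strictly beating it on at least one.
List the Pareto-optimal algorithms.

S1: dominated by S3 (avg latency 18≤68, memory 334≤466, p99 latency 215≤246, throughput 4479≥873).
S2: not dominated.
S3: not dominated (best avg latency).
S4: not dominated (best throughput).
S5: not dominated.
S6: dominated by S3 (avg latency 18≤34, memory 334≤426, p99 latency 215≤415, throughput 4479≥3867).
S7: dominated by S3 (avg latency 18≤131, memory 334≤428, p99 latency 215≤707, throughput 4479≥4219).
S8: not dominated (best memory).
S9: not dominated (best p99 latency).

S2, S3, S4, S5, S8, S9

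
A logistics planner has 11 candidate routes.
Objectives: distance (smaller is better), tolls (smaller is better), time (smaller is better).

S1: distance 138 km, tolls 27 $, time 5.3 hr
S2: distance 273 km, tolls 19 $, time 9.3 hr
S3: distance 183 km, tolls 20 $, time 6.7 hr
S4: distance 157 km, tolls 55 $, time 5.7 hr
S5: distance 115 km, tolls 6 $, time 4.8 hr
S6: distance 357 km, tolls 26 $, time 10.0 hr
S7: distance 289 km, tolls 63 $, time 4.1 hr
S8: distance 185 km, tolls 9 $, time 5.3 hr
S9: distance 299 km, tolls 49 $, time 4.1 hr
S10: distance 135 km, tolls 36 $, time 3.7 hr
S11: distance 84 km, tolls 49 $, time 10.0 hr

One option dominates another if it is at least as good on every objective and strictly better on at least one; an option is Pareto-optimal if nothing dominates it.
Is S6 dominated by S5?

S5 vs S6: distance 115≤357, tolls 6≤26, time 4.8≤10.0 — S5 is at least as good on every objective with at least one strict improvement.

Yes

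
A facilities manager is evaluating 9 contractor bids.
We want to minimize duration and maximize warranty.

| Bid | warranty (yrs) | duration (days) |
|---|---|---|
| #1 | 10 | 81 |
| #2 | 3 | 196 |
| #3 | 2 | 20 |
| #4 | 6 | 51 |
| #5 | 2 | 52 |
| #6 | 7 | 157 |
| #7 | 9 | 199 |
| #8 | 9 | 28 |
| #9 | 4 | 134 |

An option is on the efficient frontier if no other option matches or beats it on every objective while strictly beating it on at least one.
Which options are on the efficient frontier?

#1, #3, #8

#1: not dominated (best warranty).
#2: dominated by #1 (warranty 10≥3, duration 81≤196).
#3: not dominated (best duration).
#4: dominated by #8 (warranty 9≥6, duration 28≤51).
#5: dominated by #3 (warranty 2≥2, duration 20≤52).
#6: dominated by #1 (warranty 10≥7, duration 81≤157).
#7: dominated by #1 (warranty 10≥9, duration 81≤199).
#8: not dominated.
#9: dominated by #1 (warranty 10≥4, duration 81≤134).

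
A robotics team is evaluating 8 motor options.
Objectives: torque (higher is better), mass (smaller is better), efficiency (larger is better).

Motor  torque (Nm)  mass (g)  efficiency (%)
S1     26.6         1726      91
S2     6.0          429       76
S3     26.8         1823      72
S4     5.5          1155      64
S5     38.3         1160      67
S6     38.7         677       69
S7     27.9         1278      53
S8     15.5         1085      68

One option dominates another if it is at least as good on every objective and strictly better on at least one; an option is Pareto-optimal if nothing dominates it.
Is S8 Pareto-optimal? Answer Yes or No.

No

S6 vs S8: torque 38.7≥15.5, mass 677≤1085, efficiency 69≥68 — S6 is at least as good on every objective and strictly better on at least one, so S6 dominates S8.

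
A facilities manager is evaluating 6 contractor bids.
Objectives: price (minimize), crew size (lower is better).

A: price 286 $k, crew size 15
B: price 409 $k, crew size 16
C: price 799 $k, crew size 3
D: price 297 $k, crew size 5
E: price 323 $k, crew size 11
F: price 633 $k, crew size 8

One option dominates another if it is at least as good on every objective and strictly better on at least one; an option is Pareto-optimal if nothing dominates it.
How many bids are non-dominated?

A: not dominated (best price).
B: dominated by A (price 286≤409, crew size 15≤16).
C: not dominated (best crew size).
D: not dominated.
E: dominated by D (price 297≤323, crew size 5≤11).
F: dominated by D (price 297≤633, crew size 5≤8).
Pareto-optimal: A, C, D → 3.

3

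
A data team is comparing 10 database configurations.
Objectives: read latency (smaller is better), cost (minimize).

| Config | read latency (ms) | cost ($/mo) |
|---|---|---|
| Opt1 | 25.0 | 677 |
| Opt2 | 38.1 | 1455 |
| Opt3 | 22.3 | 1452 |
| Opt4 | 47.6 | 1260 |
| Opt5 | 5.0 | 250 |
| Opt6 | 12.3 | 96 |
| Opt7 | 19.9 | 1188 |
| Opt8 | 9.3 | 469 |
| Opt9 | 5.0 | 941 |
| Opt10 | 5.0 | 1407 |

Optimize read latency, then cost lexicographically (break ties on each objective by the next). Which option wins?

Opt5

First minimize read latency: best is 5.0, kept {Opt5, Opt9, Opt10}.
Then minimize cost: best is 250, kept {Opt5}.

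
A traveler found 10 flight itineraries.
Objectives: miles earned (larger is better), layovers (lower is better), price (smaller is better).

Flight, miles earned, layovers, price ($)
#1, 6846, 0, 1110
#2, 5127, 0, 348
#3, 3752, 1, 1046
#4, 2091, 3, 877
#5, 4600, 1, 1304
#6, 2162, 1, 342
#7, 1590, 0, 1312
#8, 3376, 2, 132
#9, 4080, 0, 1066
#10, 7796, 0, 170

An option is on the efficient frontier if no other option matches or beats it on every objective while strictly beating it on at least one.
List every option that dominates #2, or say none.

#10

#10: miles earned 7796≥5127, layovers 0≤0, price 170≤348 — dominates #2.
Others (#1, #3, #4, #5, #6, #7, #8, #9) are each worse than #2 on at least one objective.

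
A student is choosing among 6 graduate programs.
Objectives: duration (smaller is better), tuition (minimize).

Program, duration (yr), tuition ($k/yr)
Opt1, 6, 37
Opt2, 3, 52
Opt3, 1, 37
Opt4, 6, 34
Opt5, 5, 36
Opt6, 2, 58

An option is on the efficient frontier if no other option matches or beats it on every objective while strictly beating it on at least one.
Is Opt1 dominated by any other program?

Yes

Opt3 vs Opt1: duration 1≤6, tuition 37≤37 — Opt3 is at least as good on every objective and strictly better on at least one, so Opt3 dominates Opt1.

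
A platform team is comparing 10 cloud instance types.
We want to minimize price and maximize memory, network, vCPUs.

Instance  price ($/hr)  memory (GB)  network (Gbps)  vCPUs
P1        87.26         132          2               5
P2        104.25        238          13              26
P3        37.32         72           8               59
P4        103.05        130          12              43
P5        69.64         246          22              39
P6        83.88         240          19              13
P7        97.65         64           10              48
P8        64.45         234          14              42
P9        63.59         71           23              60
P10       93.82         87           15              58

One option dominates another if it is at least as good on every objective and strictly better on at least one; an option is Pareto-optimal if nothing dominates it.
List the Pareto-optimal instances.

P3, P4, P5, P8, P9, P10

P1: dominated by P5 (price 69.64≤87.26, memory 246≥132, network 22≥2, vCPUs 39≥5).
P2: dominated by P5 (price 69.64≤104.25, memory 246≥238, network 22≥13, vCPUs 39≥26).
P3: not dominated (best price).
P4: not dominated.
P5: not dominated (best memory).
P6: dominated by P5 (price 69.64≤83.88, memory 246≥240, network 22≥19, vCPUs 39≥13).
P7: dominated by P9 (price 63.59≤97.65, memory 71≥64, network 23≥10, vCPUs 60≥48).
P8: not dominated.
P9: not dominated (best network).
P10: not dominated.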